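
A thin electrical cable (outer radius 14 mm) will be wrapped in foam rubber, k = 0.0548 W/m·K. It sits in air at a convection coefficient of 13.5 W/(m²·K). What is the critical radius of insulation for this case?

For a cylinder r_cr = k/h = 0.0548/13.5
r_cr = 4.06 mm; since the bare radius (14 mm) is above r_cr, any added insulation will reduce heat loss.

r_cr ≈ 4.06 mm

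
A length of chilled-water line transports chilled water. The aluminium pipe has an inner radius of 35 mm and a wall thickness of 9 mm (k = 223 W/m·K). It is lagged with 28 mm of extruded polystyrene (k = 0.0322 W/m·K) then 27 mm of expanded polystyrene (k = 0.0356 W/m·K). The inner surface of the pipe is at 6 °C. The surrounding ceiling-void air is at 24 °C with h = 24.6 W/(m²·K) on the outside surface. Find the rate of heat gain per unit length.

Cylindrical conduction, so R = ln(r₂/r₁)/(2πkL) per layer, in series:
R_aluminium pipe wall = ln(44/35)/(2π×223×1) = 1.633×10^-4 K/W
R_extruded polystyrene = ln(72/44)/(2π×0.0322×1) = 2.434 K/W
R_expanded polystyrene = ln(99/72)/(2π×0.0356×1) = 1.424 K/W
R_outer film = 1/(h_o·2πr_oL) = 1/(24.6×2π×0.099×1) = 0.06535 K/W
R_total = 3.923 K/W
Q = ΔT/R_total = 18/3.923

q′ ≈ 4.59 W/m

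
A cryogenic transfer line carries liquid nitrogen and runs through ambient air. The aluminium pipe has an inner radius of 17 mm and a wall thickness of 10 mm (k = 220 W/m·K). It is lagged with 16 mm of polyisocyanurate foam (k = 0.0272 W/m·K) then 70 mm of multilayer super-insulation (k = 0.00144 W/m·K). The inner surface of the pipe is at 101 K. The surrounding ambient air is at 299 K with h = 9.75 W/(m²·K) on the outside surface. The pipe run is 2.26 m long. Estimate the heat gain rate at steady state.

Q ≈ 4.08 W

Radial resistances (cylindrical: R_cond = ln(r_o/r_i)/(2πkL), R_conv = 1/(h·2πrL)):
R_aluminium pipe wall = ln(27/17)/(2π×220×2.26) = 1.481×10^-4 K/W
R_polyisocyanurate foam = ln(43/27)/(2π×0.0272×2.26) = 1.205 K/W
R_multilayer super-insulation = ln(113/43)/(2π×0.00144×2.26) = 47.25 K/W
R_outer film = 1/(h_o·2πr_oL) = 1/(9.75×2π×0.113×2.26) = 0.06392 K/W
R_total = 48.52 K/W
Q = ΔT/R_total = 198/48.52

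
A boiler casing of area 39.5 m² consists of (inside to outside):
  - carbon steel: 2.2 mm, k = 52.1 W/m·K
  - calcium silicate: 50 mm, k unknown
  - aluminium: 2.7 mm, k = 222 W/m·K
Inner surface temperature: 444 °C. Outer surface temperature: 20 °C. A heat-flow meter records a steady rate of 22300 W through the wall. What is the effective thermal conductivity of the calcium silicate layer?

k ≈ 0.0666 W/(m·K)

Model the wall as resistances in series:
R_carbon steel = L/(kA) = 0.0022/(52.1×39.5) = 1.069×10^-6 K/W
R_aluminium = L/(kA) = 0.0027/(222×39.5) = 3.079×10^-7 K/W
Sum of known resistances R_other = 1.377×10^-6 K/W
Total R = ΔT/Q = 424/22300 = 0.01901 K/W
R_calcium silicate = R_total − R_other = 0.01901 K/W
k = L/(R·A) = 0.05/(0.01901×39.5)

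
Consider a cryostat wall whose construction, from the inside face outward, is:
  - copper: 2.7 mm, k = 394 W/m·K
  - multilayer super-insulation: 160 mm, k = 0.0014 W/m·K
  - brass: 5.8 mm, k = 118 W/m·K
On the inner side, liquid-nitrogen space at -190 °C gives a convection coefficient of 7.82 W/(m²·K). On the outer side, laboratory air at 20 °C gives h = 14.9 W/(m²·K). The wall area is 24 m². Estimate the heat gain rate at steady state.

Q ≈ 44 W

Using the resistance-network approach (series):
R_inner film = 1/(h_i·A) = 1/(7.82×24) = 0.005328 K/W
R_copper = L/(kA) = 0.0027/(394×24) = 2.855×10^-7 K/W
R_multilayer super-insulation = L/(kA) = 0.16/(0.0014×24) = 4.762 K/W
R_brass = L/(kA) = 0.0058/(118×24) = 2.048×10^-6 K/W
R_outer film = 1/(h_o·A) = 1/(14.9×24) = 0.002796 K/W
R_total = 4.77 K/W
Q = ΔT / R_total = 210 / 4.77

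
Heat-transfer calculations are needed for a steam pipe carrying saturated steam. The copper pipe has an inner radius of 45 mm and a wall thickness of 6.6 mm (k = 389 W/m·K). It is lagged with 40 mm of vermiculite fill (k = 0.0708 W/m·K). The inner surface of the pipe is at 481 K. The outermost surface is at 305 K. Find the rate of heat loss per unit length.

Per-layer cylindrical resistances, series-summed:
R_copper pipe wall = ln(51.6/45)/(2π×389×1) = 5.599×10^-5 K/W
R_vermiculite fill = ln(91.6/51.6)/(2π×0.0708×1) = 1.29 K/W
R_total = 1.29 K/W
Q = ΔT/R_total = 176/1.29

q′ ≈ 136 W/m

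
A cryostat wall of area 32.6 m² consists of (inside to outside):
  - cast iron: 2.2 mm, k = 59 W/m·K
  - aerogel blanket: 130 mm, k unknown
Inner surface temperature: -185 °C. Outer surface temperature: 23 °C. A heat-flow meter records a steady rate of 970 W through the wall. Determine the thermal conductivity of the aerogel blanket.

Series thermal resistances:
R_cast iron = L/(kA) = 0.0022/(59×32.6) = 1.144×10^-6 K/W
Sum of known resistances R_other = 1.144×10^-6 K/W
Total R = ΔT/Q = 208/970 = 0.2144 K/W
R_aerogel blanket = R_total − R_other = 0.2144 K/W
k = L/(R·A) = 0.13/(0.2144×32.6)

k ≈ 0.0186 W/(m·K)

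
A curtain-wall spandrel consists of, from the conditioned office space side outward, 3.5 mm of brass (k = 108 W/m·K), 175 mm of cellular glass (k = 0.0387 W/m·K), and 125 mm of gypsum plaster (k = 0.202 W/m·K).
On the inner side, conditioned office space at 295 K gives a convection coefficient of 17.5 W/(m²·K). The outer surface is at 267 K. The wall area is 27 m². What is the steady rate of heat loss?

Thermal resistances in series:
R_inner film = 1/(h_i·A) = 1/(17.5×27) = 0.002116 K/W
R_brass = L/(kA) = 0.0035/(108×27) = 1.2×10^-6 K/W
R_cellular glass = L/(kA) = 0.175/(0.0387×27) = 0.1675 K/W
R_gypsum plaster = L/(kA) = 0.125/(0.202×27) = 0.02292 K/W
R_total = 0.1925 K/W
Q = ΔT / R_total = 28 / 0.1925

Q ≈ 145 W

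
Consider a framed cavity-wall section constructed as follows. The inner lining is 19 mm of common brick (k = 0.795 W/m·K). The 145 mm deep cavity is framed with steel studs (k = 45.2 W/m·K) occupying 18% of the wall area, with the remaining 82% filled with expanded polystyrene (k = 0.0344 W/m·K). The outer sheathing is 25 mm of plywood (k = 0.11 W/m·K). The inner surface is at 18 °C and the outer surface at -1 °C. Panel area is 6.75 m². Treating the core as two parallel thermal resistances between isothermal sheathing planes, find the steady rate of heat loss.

Sheathing layers in series; stud and cavity paths in parallel between them.
R_inner = 0.019/(0.795×6.75) = 0.003541 K/W
R_stud  = 0.145/(45.2×0.18×6.75) = 0.00264 K/W
R_cav   = 0.145/(0.0344×0.82×6.75) = 0.7615 K/W
1/R_core = 1/R_stud + 1/R_cav → R_core = 0.002631 K/W
R_outer = 0.025/(0.11×6.75) = 0.03367 K/W
R_total = 0.03984 K/W
Q = ΔT/R_total = 19/0.03984

Q ≈ 477 W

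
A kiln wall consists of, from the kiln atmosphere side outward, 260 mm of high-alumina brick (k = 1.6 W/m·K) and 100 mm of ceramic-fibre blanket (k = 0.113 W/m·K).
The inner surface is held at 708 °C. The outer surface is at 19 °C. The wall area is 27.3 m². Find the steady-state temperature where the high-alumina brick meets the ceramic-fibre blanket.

T ≈ 601 °C

Series thermal resistances:
R_high-alumina brick = L/(kA) = 0.26/(1.6×27.3) = 0.005952 K/W
R_ceramic-fibre blanket = L/(kA) = 0.1/(0.113×27.3) = 0.03242 K/W
R_total = 0.03837 K/W;  Q = ΔT/R_total = 689/0.03837 = 17960 W
T_interface = T_inner − Q·ΣR(inner→interface) = 708 − 18000×0.005952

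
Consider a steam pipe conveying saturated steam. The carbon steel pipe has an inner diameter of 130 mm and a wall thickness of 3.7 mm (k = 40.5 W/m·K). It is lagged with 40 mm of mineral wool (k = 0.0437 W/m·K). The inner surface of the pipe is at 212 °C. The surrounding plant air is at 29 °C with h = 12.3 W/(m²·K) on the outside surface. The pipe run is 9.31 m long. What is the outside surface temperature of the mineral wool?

T ≈ 41.2 °C

Per-layer cylindrical resistances, series-summed:
R_carbon steel pipe wall = ln(68.7/65)/(2π×40.5×9.31) = 2.337×10^-5 K/W
R_mineral wool = ln(108.7/68.7)/(2π×0.0437×9.31) = 0.1795 K/W
R_outer film = 1/(h_o·2πr_oL) = 1/(12.3×2π×0.1087×9.31) = 0.01279 K/W
R_total = 0.1923 K/W
Q = ΔT/R_total = 183/0.1923
Q = 952 W
T_interface = T_inner − Q·ΣR(inner→interface) = 212 − 952×0.1795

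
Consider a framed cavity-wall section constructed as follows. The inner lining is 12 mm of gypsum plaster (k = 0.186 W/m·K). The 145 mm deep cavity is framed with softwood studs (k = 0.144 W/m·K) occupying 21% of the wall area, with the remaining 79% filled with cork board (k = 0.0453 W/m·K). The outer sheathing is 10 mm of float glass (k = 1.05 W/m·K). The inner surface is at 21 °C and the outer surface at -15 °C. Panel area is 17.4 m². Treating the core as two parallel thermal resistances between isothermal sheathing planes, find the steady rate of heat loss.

Q ≈ 276 W

Sheathing layers in series; stud and cavity paths in parallel between them.
R_inner = 0.012/(0.186×17.4) = 0.003708 K/W
R_stud  = 0.145/(0.144×0.21×17.4) = 0.2756 K/W
R_cav   = 0.145/(0.0453×0.79×17.4) = 0.2329 K/W
1/R_core = 1/R_stud + 1/R_cav → R_core = 0.1262 K/W
R_outer = 0.01/(1.05×17.4) = 5.473×10^-4 K/W
R_total = 0.1305 K/W
Q = ΔT/R_total = 36/0.1305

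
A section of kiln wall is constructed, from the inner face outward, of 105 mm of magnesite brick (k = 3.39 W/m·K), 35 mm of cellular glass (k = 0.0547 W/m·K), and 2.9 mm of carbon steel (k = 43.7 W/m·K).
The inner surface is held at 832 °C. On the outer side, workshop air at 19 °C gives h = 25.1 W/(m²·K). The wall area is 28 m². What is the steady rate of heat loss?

Model the wall as resistances in series:
R_magnesite brick = L/(kA) = 0.105/(3.39×28) = 0.001106 K/W
R_cellular glass = L/(kA) = 0.035/(0.0547×28) = 0.02285 K/W
R_carbon steel = L/(kA) = 0.0029/(43.7×28) = 2.37×10^-6 K/W
R_outer film = 1/(h_o·A) = 1/(25.1×28) = 0.001423 K/W
R_total = 0.02538 K/W
Q = ΔT / R_total = 813 / 0.02538

Q ≈ 32000 W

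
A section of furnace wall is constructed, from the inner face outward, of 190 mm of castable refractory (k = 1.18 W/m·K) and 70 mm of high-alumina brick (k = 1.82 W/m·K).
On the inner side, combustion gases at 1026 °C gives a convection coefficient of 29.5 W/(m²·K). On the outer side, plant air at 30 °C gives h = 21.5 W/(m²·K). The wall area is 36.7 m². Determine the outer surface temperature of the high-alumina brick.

Model the wall as resistances in series:
R_inner film = 1/(h_i·A) = 1/(29.5×36.7) = 9.237×10^-4 K/W
R_castable refractory = L/(kA) = 0.19/(1.18×36.7) = 0.004387 K/W
R_high-alumina brick = L/(kA) = 0.07/(1.82×36.7) = 0.001048 K/W
R_outer film = 1/(h_o·A) = 1/(21.5×36.7) = 0.001267 K/W
R_total = 0.007626 K/W;  Q = ΔT/R_total = 996/0.007626 = 130600 W
T_interface = T_inner − Q·ΣR(inner→interface) = 1026 − 131000×0.006359

T ≈ 196 °C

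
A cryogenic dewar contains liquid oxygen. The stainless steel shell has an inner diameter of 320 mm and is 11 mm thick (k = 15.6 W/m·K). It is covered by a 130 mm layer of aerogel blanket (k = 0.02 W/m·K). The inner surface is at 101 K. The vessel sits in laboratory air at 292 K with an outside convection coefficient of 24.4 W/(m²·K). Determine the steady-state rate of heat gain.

Q ≈ 18.9 W

Radial (spherical) resistances in series:
R_stainless steel shell = (1/0.16 − 1/0.171)/(4π×15.6) = 0.002051 K/W
R_aerogel blanket = (1/0.171 − 1/0.301)/(4π×0.02) = 10.05 K/W
R_outer film = 1/(h·4πr_o²) = 1/(24.4×4π×0.301²) = 0.036 K/W
R_total = 10.09 K/W
Q = ΔT/R_total = 191/10.09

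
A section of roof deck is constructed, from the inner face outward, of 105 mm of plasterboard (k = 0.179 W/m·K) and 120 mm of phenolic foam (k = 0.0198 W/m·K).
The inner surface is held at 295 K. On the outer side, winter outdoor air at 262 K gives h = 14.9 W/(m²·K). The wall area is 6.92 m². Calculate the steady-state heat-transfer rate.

Q ≈ 34 W

Treating each layer as a thermal resistance in series:
R_plasterboard = L/(kA) = 0.105/(0.179×6.92) = 0.08477 K/W
R_phenolic foam = L/(kA) = 0.12/(0.0198×6.92) = 0.8758 K/W
R_outer film = 1/(h_o·A) = 1/(14.9×6.92) = 0.009699 K/W
R_total = 0.9703 K/W
Q = ΔT / R_total = 33 / 0.9703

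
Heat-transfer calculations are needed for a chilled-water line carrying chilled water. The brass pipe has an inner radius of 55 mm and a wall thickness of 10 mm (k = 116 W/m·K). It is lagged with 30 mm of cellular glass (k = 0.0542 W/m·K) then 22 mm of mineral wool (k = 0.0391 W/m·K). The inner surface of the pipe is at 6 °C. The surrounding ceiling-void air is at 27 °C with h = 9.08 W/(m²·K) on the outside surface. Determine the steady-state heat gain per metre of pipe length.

q′ ≈ 9.94 W/m

Per-layer cylindrical resistances, series-summed:
R_brass pipe wall = ln(65/55)/(2π×116×1) = 2.292×10^-4 K/W
R_cellular glass = ln(95/65)/(2π×0.0542×1) = 1.114 K/W
R_mineral wool = ln(117/95)/(2π×0.0391×1) = 0.8479 K/W
R_outer film = 1/(h_o·2πr_oL) = 1/(9.08×2π×0.117×1) = 0.1498 K/W
R_total = 2.112 K/W
Q = ΔT/R_total = 21/2.112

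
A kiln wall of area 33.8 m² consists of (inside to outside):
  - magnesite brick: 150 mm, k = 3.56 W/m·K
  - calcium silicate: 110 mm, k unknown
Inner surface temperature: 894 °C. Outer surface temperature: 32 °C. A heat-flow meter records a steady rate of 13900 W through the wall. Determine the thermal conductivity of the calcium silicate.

Series thermal resistances:
R_magnesite brick = L/(kA) = 0.15/(3.56×33.8) = 0.001247 K/W
Sum of known resistances R_other = 0.001247 K/W
Total R = ΔT/Q = 862/13900 = 0.06201 K/W
R_calcium silicate = R_total − R_other = 0.06077 K/W
k = L/(R·A) = 0.11/(0.06077×33.8)

k ≈ 0.0536 W/(m·K)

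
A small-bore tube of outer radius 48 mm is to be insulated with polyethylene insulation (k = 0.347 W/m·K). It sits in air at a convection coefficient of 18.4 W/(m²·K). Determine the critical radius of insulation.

r_cr ≈ 18.9 mm

For a cylinder r_cr = k/h = 0.347/18.4
r_cr = 18.9 mm; since the bare radius (48 mm) is above r_cr, any added insulation will reduce heat loss.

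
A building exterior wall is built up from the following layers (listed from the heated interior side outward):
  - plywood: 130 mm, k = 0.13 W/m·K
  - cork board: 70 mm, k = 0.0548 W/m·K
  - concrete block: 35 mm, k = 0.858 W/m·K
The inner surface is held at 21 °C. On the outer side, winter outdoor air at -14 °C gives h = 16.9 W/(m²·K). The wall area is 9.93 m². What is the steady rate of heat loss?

Q ≈ 146 W

Using the resistance-network approach (series):
R_plywood = L/(kA) = 0.13/(0.13×9.93) = 0.1007 K/W
R_cork board = L/(kA) = 0.07/(0.0548×9.93) = 0.1286 K/W
R_concrete block = L/(kA) = 0.035/(0.858×9.93) = 0.004108 K/W
R_outer film = 1/(h_o·A) = 1/(16.9×9.93) = 0.005959 K/W
R_total = 0.2394 K/W
Q = ΔT / R_total = 35 / 0.2394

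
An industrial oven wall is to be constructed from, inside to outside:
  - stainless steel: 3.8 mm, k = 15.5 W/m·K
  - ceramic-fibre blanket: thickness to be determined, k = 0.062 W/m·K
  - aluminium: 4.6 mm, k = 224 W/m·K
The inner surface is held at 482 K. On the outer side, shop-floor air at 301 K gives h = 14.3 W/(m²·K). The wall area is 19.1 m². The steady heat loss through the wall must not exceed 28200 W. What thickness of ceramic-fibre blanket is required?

L ≈ 3.25 mm

Thermal resistances in series:
R_stainless steel = L/(kA) = 0.0038/(15.5×19.1) = 1.284×10^-5 K/W
R_aluminium = L/(kA) = 0.0046/(224×19.1) = 1.075×10^-6 K/W
R_outer film = 1/(h_o·A) = 1/(14.3×19.1) = 0.003661 K/W
Sum of the known resistances R_other = 0.003675 K/W
Required total resistance R_tot = ΔT/Q_allow = 181/28200 = 0.006418 K/W
R_ceramic-fibre blanket = R_tot − R_other = 0.002743 K/W
L = R·k·A = 0.002743×0.062×19.1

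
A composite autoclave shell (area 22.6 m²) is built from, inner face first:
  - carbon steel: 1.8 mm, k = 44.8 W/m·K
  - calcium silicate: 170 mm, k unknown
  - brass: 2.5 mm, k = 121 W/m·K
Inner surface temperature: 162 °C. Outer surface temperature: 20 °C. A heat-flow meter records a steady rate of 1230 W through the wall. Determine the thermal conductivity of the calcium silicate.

k ≈ 0.0652 W/(m·K)

Using the resistance-network approach (series):
R_carbon steel = L/(kA) = 0.0018/(44.8×22.6) = 1.778×10^-6 K/W
R_brass = L/(kA) = 0.0025/(121×22.6) = 9.142×10^-7 K/W
Sum of known resistances R_other = 2.692×10^-6 K/W
Total R = ΔT/Q = 142/1230 = 0.1154 K/W
R_calcium silicate = R_total − R_other = 0.1154 K/W
k = L/(R·A) = 0.17/(0.1154×22.6)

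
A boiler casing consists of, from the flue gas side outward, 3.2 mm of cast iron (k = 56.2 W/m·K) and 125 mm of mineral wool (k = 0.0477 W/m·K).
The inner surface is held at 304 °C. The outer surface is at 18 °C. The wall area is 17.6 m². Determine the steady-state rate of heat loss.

Q ≈ 1920 W

Thermal resistances in series:
R_cast iron = L/(kA) = 0.0032/(56.2×17.6) = 3.235×10^-6 K/W
R_mineral wool = L/(kA) = 0.125/(0.0477×17.6) = 0.1489 K/W
R_total = 0.1489 K/W
Q = ΔT / R_total = 286 / 0.1489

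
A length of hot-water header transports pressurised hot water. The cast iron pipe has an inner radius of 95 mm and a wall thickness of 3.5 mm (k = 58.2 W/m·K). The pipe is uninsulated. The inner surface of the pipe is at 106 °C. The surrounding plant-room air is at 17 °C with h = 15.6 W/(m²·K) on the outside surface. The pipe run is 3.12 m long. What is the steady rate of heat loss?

Treating each annulus and film as a series resistance:
R_cast iron pipe wall = ln(98.5/95)/(2π×58.2×3.12) = 3.171×10^-5 K/W
R_outer film = 1/(h_o·2πr_oL) = 1/(15.6×2π×0.0985×3.12) = 0.0332 K/W
R_total = 0.03323 K/W
Q = ΔT/R_total = 89/0.03323

Q ≈ 2680 W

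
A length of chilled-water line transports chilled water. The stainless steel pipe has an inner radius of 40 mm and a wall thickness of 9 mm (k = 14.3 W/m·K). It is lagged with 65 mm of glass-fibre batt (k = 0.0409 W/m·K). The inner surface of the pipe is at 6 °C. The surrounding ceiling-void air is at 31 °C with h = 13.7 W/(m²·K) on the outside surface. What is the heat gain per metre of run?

For a radial system each layer contributes R = ln(r_out/r_in)/(2πkL); films add R = 1/(hA).
R_stainless steel pipe wall = ln(49/40)/(2π×14.3×1) = 0.002259 K/W
R_glass-fibre batt = ln(114/49)/(2π×0.0409×1) = 3.286 K/W
R_outer film = 1/(h_o·2πr_oL) = 1/(13.7×2π×0.114×1) = 0.1019 K/W
R_total = 3.39 K/W
Q = ΔT/R_total = 25/3.39

q′ ≈ 7.37 W/m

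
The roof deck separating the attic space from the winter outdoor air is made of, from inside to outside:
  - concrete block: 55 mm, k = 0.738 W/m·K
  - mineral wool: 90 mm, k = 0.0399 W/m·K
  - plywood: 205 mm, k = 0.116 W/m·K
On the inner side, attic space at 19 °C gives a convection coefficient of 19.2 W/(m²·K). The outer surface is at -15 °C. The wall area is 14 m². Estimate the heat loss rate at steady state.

Q ≈ 115 W

Thermal resistances in series:
R_inner film = 1/(h_i·A) = 1/(19.2×14) = 0.00372 K/W
R_concrete block = L/(kA) = 0.055/(0.738×14) = 0.005323 K/W
R_mineral wool = L/(kA) = 0.09/(0.0399×14) = 0.1611 K/W
R_plywood = L/(kA) = 0.205/(0.116×14) = 0.1262 K/W
R_total = 0.2964 K/W
Q = ΔT / R_total = 34 / 0.2964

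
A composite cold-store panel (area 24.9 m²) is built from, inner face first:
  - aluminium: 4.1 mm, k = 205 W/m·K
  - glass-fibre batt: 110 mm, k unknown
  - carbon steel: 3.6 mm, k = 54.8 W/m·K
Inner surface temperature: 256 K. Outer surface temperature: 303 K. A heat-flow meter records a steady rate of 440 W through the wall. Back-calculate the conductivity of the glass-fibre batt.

k ≈ 0.0414 W/(m·K)

Using the resistance-network approach (series):
R_aluminium = L/(kA) = 0.0041/(205×24.9) = 8.032×10^-7 K/W
R_carbon steel = L/(kA) = 0.0036/(54.8×24.9) = 2.638×10^-6 K/W
Sum of known resistances R_other = 3.442×10^-6 K/W
Total R = ΔT/Q = 47/440 = 0.1068 K/W
R_glass-fibre batt = R_total − R_other = 0.1068 K/W
k = L/(R·A) = 0.11/(0.1068×24.9)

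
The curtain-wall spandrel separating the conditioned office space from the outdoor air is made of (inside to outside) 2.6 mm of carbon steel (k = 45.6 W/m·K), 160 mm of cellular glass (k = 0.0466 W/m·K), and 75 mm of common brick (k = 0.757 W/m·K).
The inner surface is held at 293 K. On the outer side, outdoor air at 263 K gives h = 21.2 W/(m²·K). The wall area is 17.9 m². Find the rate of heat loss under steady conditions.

Q ≈ 150 W

Model the wall as resistances in series:
R_carbon steel = L/(kA) = 0.0026/(45.6×17.9) = 3.185×10^-6 K/W
R_cellular glass = L/(kA) = 0.16/(0.0466×17.9) = 0.1918 K/W
R_common brick = L/(kA) = 0.075/(0.757×17.9) = 0.005535 K/W
R_outer film = 1/(h_o·A) = 1/(21.2×17.9) = 0.002635 K/W
R_total = 0.2 K/W
Q = ΔT / R_total = 30 / 0.2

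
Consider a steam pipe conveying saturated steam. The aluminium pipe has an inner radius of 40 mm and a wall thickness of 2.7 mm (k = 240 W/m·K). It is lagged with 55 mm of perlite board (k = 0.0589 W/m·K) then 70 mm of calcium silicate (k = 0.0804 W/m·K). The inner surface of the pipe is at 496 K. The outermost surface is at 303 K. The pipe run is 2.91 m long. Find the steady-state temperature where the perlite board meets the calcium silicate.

T ≈ 365 K

Cylindrical conduction, so R = ln(r₂/r₁)/(2πkL) per layer, in series:
R_aluminium pipe wall = ln(42.7/40)/(2π×240×2.91) = 1.489×10^-5 K/W
R_perlite board = ln(97.7/42.7)/(2π×0.0589×2.91) = 0.7686 K/W
R_calcium silicate = ln(167.7/97.7)/(2π×0.0804×2.91) = 0.3675 K/W
R_total = 1.136 K/W
Q = ΔT/R_total = 193/1.136
Q = 170 W
T_interface = T_inner − Q·ΣR(inner→interface) = 496 − 170×0.7686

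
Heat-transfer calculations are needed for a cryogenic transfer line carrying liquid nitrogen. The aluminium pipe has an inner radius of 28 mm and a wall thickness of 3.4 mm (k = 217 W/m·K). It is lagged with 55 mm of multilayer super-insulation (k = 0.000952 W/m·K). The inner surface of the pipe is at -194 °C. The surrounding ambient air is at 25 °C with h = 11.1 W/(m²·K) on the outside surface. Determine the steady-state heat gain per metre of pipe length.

Radial resistances (cylindrical: R_cond = ln(r_o/r_i)/(2πkL), R_conv = 1/(h·2πrL)):
R_aluminium pipe wall = ln(31.4/28)/(2π×217×1) = 8.405×10^-5 K/W
R_multilayer super-insulation = ln(86.4/31.4)/(2π×0.000952×1) = 169.2 K/W
R_outer film = 1/(h_o·2πr_oL) = 1/(11.1×2π×0.0864×1) = 0.166 K/W
R_total = 169.4 K/W
Q = ΔT/R_total = 219/169.4

q′ ≈ 1.29 W/m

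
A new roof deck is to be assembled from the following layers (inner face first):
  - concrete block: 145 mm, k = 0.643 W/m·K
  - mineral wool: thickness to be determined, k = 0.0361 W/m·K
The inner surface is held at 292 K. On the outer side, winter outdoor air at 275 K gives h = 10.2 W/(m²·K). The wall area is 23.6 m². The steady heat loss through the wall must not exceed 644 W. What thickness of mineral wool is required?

L ≈ 10.8 mm

Treating each layer as a thermal resistance in series:
R_concrete block = L/(kA) = 0.145/(0.643×23.6) = 0.009555 K/W
R_outer film = 1/(h_o·A) = 1/(10.2×23.6) = 0.004154 K/W
Sum of the known resistances R_other = 0.01371 K/W
Required total resistance R_tot = ΔT/Q_allow = 17/644 = 0.0264 K/W
R_mineral wool = R_tot − R_other = 0.01269 K/W
L = R·k·A = 0.01269×0.0361×23.6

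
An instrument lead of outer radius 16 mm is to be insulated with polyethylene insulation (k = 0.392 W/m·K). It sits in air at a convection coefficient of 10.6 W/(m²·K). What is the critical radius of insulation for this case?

For a cylinder r_cr = k/h = 0.392/10.6
r_cr = 37 mm; since the bare radius (16 mm) is below r_cr, adding a thin layer of insulation will *increase* heat loss.

r_cr ≈ 37 mm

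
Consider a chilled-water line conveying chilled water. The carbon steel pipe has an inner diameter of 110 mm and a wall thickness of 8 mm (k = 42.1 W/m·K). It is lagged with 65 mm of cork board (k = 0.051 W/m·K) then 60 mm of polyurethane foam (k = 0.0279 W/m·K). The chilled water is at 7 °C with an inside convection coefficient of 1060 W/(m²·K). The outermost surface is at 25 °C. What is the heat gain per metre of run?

q′ ≈ 4.08 W/m

Radial resistances (cylindrical: R_cond = ln(r_o/r_i)/(2πkL), R_conv = 1/(h·2πrL)):
R_inner film = 1/(h_i·2πr₁L) = 1/(1060×2π×0.055×1) = 0.00273 K/W
R_carbon steel pipe wall = ln(63/55)/(2π×42.1×1) = 5.134×10^-4 K/W
R_cork board = ln(128/63)/(2π×0.051×1) = 2.212 K/W
R_polyurethane foam = ln(188/128)/(2π×0.0279×1) = 2.193 K/W
R_total = 4.408 K/W
Q = ΔT/R_total = 18/4.408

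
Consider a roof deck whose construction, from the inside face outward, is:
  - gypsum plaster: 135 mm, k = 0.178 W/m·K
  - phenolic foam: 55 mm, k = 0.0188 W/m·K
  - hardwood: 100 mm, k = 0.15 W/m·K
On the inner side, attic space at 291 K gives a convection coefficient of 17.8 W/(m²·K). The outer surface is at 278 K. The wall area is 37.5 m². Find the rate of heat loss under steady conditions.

Series thermal resistances:
R_inner film = 1/(h_i·A) = 1/(17.8×37.5) = 0.001498 K/W
R_gypsum plaster = L/(kA) = 0.135/(0.178×37.5) = 0.02022 K/W
R_phenolic foam = L/(kA) = 0.055/(0.0188×37.5) = 0.07801 K/W
R_hardwood = L/(kA) = 0.1/(0.15×37.5) = 0.01778 K/W
R_total = 0.1175 K/W
Q = ΔT / R_total = 13 / 0.1175

Q ≈ 111 W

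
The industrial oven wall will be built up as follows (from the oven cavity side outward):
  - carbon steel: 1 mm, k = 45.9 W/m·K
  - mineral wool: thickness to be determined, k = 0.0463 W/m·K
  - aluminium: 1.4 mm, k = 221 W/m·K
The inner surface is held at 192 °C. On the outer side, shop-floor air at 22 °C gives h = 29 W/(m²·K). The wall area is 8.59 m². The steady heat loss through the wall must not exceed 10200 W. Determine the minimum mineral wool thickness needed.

L ≈ 5.03 mm

Thermal resistances in series:
R_carbon steel = L/(kA) = 0.001/(45.9×8.59) = 2.536×10^-6 K/W
R_aluminium = L/(kA) = 0.0014/(221×8.59) = 7.375×10^-7 K/W
R_outer film = 1/(h_o·A) = 1/(29×8.59) = 0.004014 K/W
Sum of the known resistances R_other = 0.004018 K/W
Required total resistance R_tot = ΔT/Q_allow = 170/10200 = 0.01667 K/W
R_mineral wool = R_tot − R_other = 0.01265 K/W
L = R·k·A = 0.01265×0.0463×8.59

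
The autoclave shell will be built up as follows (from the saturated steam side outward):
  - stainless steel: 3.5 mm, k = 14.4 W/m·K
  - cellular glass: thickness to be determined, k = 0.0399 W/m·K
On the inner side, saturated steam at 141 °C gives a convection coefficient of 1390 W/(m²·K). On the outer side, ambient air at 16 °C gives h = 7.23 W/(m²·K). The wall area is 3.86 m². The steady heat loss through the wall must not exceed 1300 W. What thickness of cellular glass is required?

L ≈ 9.25 mm

Model the wall as resistances in series:
R_inner film = 1/(h_i·A) = 1/(1390×3.86) = 1.864×10^-4 K/W
R_stainless steel = L/(kA) = 0.0035/(14.4×3.86) = 6.297×10^-5 K/W
R_outer film = 1/(h_o·A) = 1/(7.23×3.86) = 0.03583 K/W
Sum of the known resistances R_other = 0.03608 K/W
Required total resistance R_tot = ΔT/Q_allow = 125/1300 = 0.09615 K/W
R_cellular glass = R_tot − R_other = 0.06007 K/W
L = R·k·A = 0.06007×0.0399×3.86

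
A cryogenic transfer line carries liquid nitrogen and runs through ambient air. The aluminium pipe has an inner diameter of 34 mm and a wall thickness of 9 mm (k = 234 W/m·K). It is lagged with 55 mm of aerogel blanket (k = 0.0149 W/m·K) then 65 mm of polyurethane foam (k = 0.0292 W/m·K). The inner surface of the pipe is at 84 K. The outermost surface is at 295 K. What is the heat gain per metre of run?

Per-layer cylindrical resistances, series-summed:
R_aluminium pipe wall = ln(26/17)/(2π×234×1) = 2.89×10^-4 K/W
R_aerogel blanket = ln(81/26)/(2π×0.0149×1) = 12.14 K/W
R_polyurethane foam = ln(146/81)/(2π×0.0292×1) = 3.211 K/W
R_total = 15.35 K/W
Q = ΔT/R_total = 211/15.35

q′ ≈ 13.7 W/m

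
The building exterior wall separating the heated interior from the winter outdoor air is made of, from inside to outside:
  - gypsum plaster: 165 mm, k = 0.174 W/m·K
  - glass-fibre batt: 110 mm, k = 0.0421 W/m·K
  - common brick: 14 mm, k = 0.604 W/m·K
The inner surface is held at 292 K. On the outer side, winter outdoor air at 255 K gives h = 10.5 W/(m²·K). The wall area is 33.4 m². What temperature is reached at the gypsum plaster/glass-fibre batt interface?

Model the wall as resistances in series:
R_gypsum plaster = L/(kA) = 0.165/(0.174×33.4) = 0.02839 K/W
R_glass-fibre batt = L/(kA) = 0.11/(0.0421×33.4) = 0.07823 K/W
R_common brick = L/(kA) = 0.014/(0.604×33.4) = 6.94×10^-4 K/W
R_outer film = 1/(h_o·A) = 1/(10.5×33.4) = 0.002851 K/W
R_total = 0.1102 K/W;  Q = ΔT/R_total = 37/0.1102 = 335.9 W
T_interface = T_inner − Q·ΣR(inner→interface) = 292 − 336×0.02839

T ≈ 282 K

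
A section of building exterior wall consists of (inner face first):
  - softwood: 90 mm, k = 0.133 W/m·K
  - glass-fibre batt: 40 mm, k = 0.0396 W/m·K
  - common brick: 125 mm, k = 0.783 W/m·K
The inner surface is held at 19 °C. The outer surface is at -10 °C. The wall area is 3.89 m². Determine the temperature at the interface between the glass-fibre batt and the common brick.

Thermal resistances in series:
R_softwood = L/(kA) = 0.09/(0.133×3.89) = 0.174 K/W
R_glass-fibre batt = L/(kA) = 0.04/(0.0396×3.89) = 0.2597 K/W
R_common brick = L/(kA) = 0.125/(0.783×3.89) = 0.04104 K/W
R_total = 0.4747 K/W;  Q = ΔT/R_total = 29/0.4747 = 61.1 W
T_interface = T_inner − Q·ΣR(inner→interface) = 19 − 61.1×0.4336

T ≈ -7.49 °C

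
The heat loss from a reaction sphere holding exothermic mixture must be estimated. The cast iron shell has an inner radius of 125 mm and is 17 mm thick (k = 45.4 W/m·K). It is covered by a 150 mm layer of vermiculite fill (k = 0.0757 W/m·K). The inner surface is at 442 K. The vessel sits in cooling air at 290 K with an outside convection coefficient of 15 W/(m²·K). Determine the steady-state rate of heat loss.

Spherical conduction: R = (1/r_in − 1/r_out)/(4πk) per layer; series-sum.
R_cast iron shell = (1/0.125 − 1/0.142)/(4π×45.4) = 0.001679 K/W
R_vermiculite fill = (1/0.142 − 1/0.292)/(4π×0.0757) = 3.803 K/W
R_outer film = 1/(h·4πr_o²) = 1/(15×4π×0.292²) = 0.06222 K/W
R_total = 3.867 K/W
Q = ΔT/R_total = 152/3.867

Q ≈ 39.3 W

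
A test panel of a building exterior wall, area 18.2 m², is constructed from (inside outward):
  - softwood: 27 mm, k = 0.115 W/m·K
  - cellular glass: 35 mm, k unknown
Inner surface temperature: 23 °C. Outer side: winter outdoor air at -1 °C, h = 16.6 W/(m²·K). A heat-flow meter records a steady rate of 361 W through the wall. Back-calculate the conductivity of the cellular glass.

k ≈ 0.0383 W/(m·K)

Model the wall as resistances in series:
R_softwood = L/(kA) = 0.027/(0.115×18.2) = 0.0129 K/W
R_outer film = 1/(h_o·A) = 1/(16.6×18.2) = 0.00331 K/W
Sum of known resistances R_other = 0.01621 K/W
Total R = ΔT/Q = 24/361 = 0.06648 K/W
R_cellular glass = R_total − R_other = 0.05027 K/W
k = L/(R·A) = 0.035/(0.05027×18.2)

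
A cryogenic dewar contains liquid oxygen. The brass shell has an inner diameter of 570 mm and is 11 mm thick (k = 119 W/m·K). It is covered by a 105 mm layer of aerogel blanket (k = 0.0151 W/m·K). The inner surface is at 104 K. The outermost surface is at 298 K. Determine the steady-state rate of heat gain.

Q ≈ 41.6 W

Each spherical layer contributes R = (1/r_i − 1/r_o)/(4πk):
R_brass shell = (1/0.285 − 1/0.296)/(4π×119) = 8.72×10^-5 K/W
R_aerogel blanket = (1/0.296 − 1/0.401)/(4π×0.0151) = 4.662 K/W
R_total = 4.662 K/W
Q = ΔT/R_total = 194/4.662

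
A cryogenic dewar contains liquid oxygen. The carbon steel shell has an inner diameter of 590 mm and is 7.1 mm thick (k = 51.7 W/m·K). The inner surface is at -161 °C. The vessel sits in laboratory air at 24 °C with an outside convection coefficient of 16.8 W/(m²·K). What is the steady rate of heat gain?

Spherical conduction: R = (1/r_in − 1/r_out)/(4πk) per layer; series-sum.
R_carbon steel shell = (1/0.295 − 1/0.3021)/(4π×51.7) = 1.226×10^-4 K/W
R_outer film = 1/(h·4πr_o²) = 1/(16.8×4π×0.3021²) = 0.0519 K/W
R_total = 0.05202 K/W
Q = ΔT/R_total = 185/0.05202

Q ≈ 3560 W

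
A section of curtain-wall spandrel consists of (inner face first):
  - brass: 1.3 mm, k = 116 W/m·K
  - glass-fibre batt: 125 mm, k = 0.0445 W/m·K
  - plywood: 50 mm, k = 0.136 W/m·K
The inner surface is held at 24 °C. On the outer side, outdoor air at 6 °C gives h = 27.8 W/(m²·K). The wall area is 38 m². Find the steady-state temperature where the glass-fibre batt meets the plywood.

Treating each layer as a thermal resistance in series:
R_brass = L/(kA) = 0.0013/(116×38) = 2.949×10^-7 K/W
R_glass-fibre batt = L/(kA) = 0.125/(0.0445×38) = 0.07392 K/W
R_plywood = L/(kA) = 0.05/(0.136×38) = 0.009675 K/W
R_outer film = 1/(h_o·A) = 1/(27.8×38) = 9.466×10^-4 K/W
R_total = 0.08454 K/W;  Q = ΔT/R_total = 18/0.08454 = 212.9 W
T_interface = T_inner − Q·ΣR(inner→interface) = 24 − 213×0.07392

T ≈ 8.26 °C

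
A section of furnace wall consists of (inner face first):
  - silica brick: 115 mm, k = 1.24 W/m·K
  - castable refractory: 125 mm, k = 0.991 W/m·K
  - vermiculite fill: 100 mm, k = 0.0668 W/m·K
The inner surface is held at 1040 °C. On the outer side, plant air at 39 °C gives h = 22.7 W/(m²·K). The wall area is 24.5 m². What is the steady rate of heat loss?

Series thermal resistances:
R_silica brick = L/(kA) = 0.115/(1.24×24.5) = 0.003785 K/W
R_castable refractory = L/(kA) = 0.125/(0.991×24.5) = 0.005148 K/W
R_vermiculite fill = L/(kA) = 0.1/(0.0668×24.5) = 0.0611 K/W
R_outer film = 1/(h_o·A) = 1/(22.7×24.5) = 0.001798 K/W
R_total = 0.07183 K/W
Q = ΔT / R_total = 1001 / 0.07183

Q ≈ 13900 W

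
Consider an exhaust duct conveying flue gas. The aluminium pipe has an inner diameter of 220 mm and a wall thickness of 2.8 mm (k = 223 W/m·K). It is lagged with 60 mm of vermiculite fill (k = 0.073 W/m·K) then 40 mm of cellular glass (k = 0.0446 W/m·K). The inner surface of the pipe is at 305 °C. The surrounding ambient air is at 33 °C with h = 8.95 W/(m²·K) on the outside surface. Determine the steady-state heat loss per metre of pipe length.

q′ ≈ 155 W/m

Cylindrical conduction, so R = ln(r₂/r₁)/(2πkL) per layer, in series:
R_aluminium pipe wall = ln(112.8/110)/(2π×223×1) = 1.794×10^-5 K/W
R_vermiculite fill = ln(172.8/112.8)/(2π×0.073×1) = 0.9299 K/W
R_cellular glass = ln(212.8/172.8)/(2π×0.0446×1) = 0.743 K/W
R_outer film = 1/(h_o·2πr_oL) = 1/(8.95×2π×0.2128×1) = 0.08357 K/W
R_total = 1.757 K/W
Q = ΔT/R_total = 272/1.757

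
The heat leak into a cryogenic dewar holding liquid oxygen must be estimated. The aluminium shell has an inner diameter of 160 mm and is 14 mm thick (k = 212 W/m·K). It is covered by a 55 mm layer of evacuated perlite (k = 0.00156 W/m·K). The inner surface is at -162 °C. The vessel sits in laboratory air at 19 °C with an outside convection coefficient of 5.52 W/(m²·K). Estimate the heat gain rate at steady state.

Radial (spherical) resistances in series:
R_aluminium shell = (1/0.08 − 1/0.094)/(4π×212) = 6.988×10^-4 K/W
R_evacuated perlite = (1/0.094 − 1/0.149)/(4π×0.00156) = 200.3 K/W
R_outer film = 1/(h·4πr_o²) = 1/(5.52×4π×0.149²) = 0.6493 K/W
R_total = 201 K/W
Q = ΔT/R_total = 181/201

Q ≈ 0.901 W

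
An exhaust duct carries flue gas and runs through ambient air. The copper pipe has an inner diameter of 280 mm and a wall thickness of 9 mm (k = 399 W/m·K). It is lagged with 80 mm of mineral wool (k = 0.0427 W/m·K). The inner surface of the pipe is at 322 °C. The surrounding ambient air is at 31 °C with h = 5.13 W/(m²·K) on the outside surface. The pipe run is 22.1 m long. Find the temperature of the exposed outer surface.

T ≈ 53.7 °C

For a radial system each layer contributes R = ln(r_out/r_in)/(2πkL); films add R = 1/(hA).
R_copper pipe wall = ln(149/140)/(2π×399×22.1) = 1.125×10^-6 K/W
R_mineral wool = ln(229/149)/(2π×0.0427×22.1) = 0.07248 K/W
R_outer film = 1/(h_o·2πr_oL) = 1/(5.13×2π×0.229×22.1) = 0.00613 K/W
R_total = 0.07862 K/W
Q = ΔT/R_total = 291/0.07862
Q = 3700 W
T_interface = T_inner − Q·ΣR(inner→interface) = 322 − 3700×0.07249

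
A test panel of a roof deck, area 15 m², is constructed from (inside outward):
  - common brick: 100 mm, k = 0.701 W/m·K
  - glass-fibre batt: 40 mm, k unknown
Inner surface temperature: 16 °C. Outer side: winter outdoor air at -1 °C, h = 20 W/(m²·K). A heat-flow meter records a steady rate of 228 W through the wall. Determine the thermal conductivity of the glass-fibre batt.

Using the resistance-network approach (series):
R_common brick = L/(kA) = 0.1/(0.701×15) = 0.00951 K/W
R_outer film = 1/(h_o·A) = 1/(20×15) = 0.003333 K/W
Sum of known resistances R_other = 0.01284 K/W
Total R = ΔT/Q = 17/228 = 0.07456 K/W
R_glass-fibre batt = R_total − R_other = 0.06172 K/W
k = L/(R·A) = 0.04/(0.06172×15)

k ≈ 0.0432 W/(m·K)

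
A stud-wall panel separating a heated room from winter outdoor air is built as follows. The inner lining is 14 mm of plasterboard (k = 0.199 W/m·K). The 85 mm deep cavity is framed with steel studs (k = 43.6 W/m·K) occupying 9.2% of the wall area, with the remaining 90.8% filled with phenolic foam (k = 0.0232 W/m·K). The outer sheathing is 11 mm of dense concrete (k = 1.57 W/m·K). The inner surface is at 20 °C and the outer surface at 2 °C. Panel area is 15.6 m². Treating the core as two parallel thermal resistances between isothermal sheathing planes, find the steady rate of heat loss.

Q ≈ 2850 W

Sheathing layers in series; stud and cavity paths in parallel between them.
R_inner = 0.014/(0.199×15.6) = 0.00451 K/W
R_stud  = 0.085/(43.6×0.092×15.6) = 0.001358 K/W
R_cav   = 0.085/(0.0232×0.908×15.6) = 0.2587 K/W
1/R_core = 1/R_stud + 1/R_cav → R_core = 0.001351 K/W
R_outer = 0.011/(1.57×15.6) = 4.491×10^-4 K/W
R_total = 0.00631 K/W
Q = ΔT/R_total = 18/0.00631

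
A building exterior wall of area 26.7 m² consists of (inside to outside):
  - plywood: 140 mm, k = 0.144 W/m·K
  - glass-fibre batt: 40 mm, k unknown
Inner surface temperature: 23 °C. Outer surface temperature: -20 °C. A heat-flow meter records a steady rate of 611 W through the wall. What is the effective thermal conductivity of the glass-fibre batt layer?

k ≈ 0.0441 W/(m·K)

Using the resistance-network approach (series):
R_plywood = L/(kA) = 0.14/(0.144×26.7) = 0.03641 K/W
Sum of known resistances R_other = 0.03641 K/W
Total R = ΔT/Q = 43/611 = 0.07038 K/W
R_glass-fibre batt = R_total − R_other = 0.03396 K/W
k = L/(R·A) = 0.04/(0.03396×26.7)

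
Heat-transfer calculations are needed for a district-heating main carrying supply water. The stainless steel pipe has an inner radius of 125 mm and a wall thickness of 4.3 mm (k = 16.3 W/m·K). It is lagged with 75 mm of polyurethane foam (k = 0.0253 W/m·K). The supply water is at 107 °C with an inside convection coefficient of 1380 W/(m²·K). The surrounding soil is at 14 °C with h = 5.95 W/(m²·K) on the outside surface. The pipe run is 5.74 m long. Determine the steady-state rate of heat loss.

Q ≈ 177 W

Radial resistances (cylindrical: R_cond = ln(r_o/r_i)/(2πkL), R_conv = 1/(h·2πrL)):
R_inner film = 1/(h_i·2πr₁L) = 1/(1380×2π×0.125×5.74) = 1.607×10^-4 K/W
R_stainless steel pipe wall = ln(129.3/125)/(2π×16.3×5.74) = 5.753×10^-5 K/W
R_polyurethane foam = ln(204.3/129.3)/(2π×0.0253×5.74) = 0.5013 K/W
R_outer film = 1/(h_o·2πr_oL) = 1/(5.95×2π×0.2043×5.74) = 0.02281 K/W
R_total = 0.5244 K/W
Q = ΔT/R_total = 93/0.5244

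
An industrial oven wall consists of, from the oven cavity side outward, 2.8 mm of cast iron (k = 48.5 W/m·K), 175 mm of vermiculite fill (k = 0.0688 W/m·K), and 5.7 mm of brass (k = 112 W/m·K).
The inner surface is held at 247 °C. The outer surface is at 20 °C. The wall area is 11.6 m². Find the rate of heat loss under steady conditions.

Series thermal resistances:
R_cast iron = L/(kA) = 0.0028/(48.5×11.6) = 4.977×10^-6 K/W
R_vermiculite fill = L/(kA) = 0.175/(0.0688×11.6) = 0.2193 K/W
R_brass = L/(kA) = 0.0057/(112×11.6) = 4.387×10^-6 K/W
R_total = 0.2193 K/W
Q = ΔT / R_total = 227 / 0.2193

Q ≈ 1040 W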